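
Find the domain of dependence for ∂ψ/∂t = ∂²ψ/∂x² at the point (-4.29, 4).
The entire real line. The heat equation has infinite propagation speed: any initial disturbance instantly affects all points (though exponentially small far away).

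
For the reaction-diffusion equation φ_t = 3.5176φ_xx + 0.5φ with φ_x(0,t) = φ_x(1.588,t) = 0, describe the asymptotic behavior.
φ grows unboundedly. With Neumann BCs the constant mode has diffusion eigenvalue 0, so any r > 0 makes it grow like e^(0.5t); solution grows exponentially.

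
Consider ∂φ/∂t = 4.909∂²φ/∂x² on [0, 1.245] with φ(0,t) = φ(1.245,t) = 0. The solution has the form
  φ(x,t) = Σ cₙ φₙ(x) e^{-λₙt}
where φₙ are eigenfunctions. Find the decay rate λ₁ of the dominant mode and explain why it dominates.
Eigenvalues: λₙ = 4.909n²π²/1.245².
First three modes:
  n=1: λ₁ = 4.909π²/1.245² ≈ 31.257
  n=2: λ₂ = 19.636π²/1.245² ≈ 125.03 (4× faster decay)
  n=3: λ₃ = 44.181π²/1.245² ≈ 281.317 (9× faster decay)
As t → ∞, higher modes decay exponentially faster. The n=1 mode dominates: φ ~ c₁ sin(πx/1.245) e^{-λ₁t}.
Decay rate: λ₁ = 4.909π²/1.245² ≈ 31.257.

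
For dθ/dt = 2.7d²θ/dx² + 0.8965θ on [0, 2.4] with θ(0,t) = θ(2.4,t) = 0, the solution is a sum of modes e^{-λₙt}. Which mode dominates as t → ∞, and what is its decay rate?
Eigenvalues: λₙ = 2.7n²π²/2.4² - 0.8965.
First three modes:
  n=1: λ₁ = 2.7π²/2.4² - 0.8965 ≈ 3.73
  n=2: λ₂ = 10.8π²/2.4² - 0.8965 ≈ 17.609
  n=3: λ₃ = 24.3π²/2.4² - 0.8965 ≈ 40.741
Since 2.7π²/2.4² ≈ 4.626 > 0.8965, all λₙ > 0.
The n=1 mode decays slowest → dominates as t → ∞.
Asymptotic: θ ~ c₁ sin(πx/2.4) e^{-λ₁t} with decay rate λ₁ ≈ 3.73.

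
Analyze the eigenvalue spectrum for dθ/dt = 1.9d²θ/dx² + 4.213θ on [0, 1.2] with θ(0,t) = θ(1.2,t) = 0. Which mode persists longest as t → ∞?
Eigenvalues: λₙ = 1.9n²π²/1.2² - 4.213.
First three modes:
  n=1: λ₁ = 1.9π²/1.2² - 4.213 ≈ 8.809
  n=2: λ₂ = 7.6π²/1.2² - 4.213 ≈ 47.877
  n=3: λ₃ = 17.1π²/1.2² - 4.213 ≈ 112.989
Since 1.9π²/1.2² ≈ 13.022 > 4.213, all λₙ > 0.
The n=1 mode decays slowest → dominates as t → ∞.
Asymptotic: θ ~ c₁ sin(πx/1.2) e^{-λ₁t} with decay rate λ₁ ≈ 8.809.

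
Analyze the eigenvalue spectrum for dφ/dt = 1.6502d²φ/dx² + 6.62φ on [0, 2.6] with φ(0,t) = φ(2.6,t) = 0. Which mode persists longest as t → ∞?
Eigenvalues: λₙ = 1.6502n²π²/2.6² - 6.62.
First three modes:
  n=1: λ₁ = 1.6502π²/2.6² - 6.62 ≈ -4.211
  n=2: λ₂ = 6.6008π²/2.6² - 6.62 ≈ 3.017
  n=3: λ₃ = 14.8518π²/2.6² - 6.62 ≈ 15.064
Since 1.6502π²/2.6² ≈ 2.409 < 6.62, λ₁ < 0.
The n=1 mode grows fastest (−λₙ is largest for n=1) → dominates.
Asymptotic: φ ~ c₁ sin(πx/2.6) e^{4.211t} (exponential growth at rate −λ₁ ≈ 4.211).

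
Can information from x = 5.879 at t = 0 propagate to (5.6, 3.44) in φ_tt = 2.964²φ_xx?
Yes. The domain of dependence is [-4.59616, 15.79616], and 5.879 ∈ [-4.59616, 15.79616].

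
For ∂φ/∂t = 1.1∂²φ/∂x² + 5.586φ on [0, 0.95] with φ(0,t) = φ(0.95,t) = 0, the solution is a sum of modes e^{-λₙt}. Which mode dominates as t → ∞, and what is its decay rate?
Eigenvalues: λₙ = 1.1n²π²/0.95² - 5.586.
First three modes:
  n=1: λ₁ = 1.1π²/0.95² - 5.586 ≈ 6.443
  n=2: λ₂ = 4.4π²/0.95² - 5.586 ≈ 42.532
  n=3: λ₃ = 9.9π²/0.95² - 5.586 ≈ 102.679
Since 1.1π²/0.95² ≈ 12.029 > 5.586, all λₙ > 0.
The n=1 mode decays slowest → dominates as t → ∞.
Asymptotic: φ ~ c₁ sin(πx/0.95) e^{-λ₁t} with decay rate λ₁ ≈ 6.443.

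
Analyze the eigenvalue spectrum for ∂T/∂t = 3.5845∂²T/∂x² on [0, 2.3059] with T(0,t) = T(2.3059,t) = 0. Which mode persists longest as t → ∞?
Eigenvalues: λₙ = 3.5845n²π²/2.3059².
First three modes:
  n=1: λ₁ = 3.5845π²/2.3059² ≈ 6.653
  n=2: λ₂ = 14.338π²/2.3059² ≈ 26.614 (4× faster decay)
  n=3: λ₃ = 32.2605π²/2.3059² ≈ 59.881 (9× faster decay)
As t → ∞, higher modes decay exponentially faster. The n=1 mode dominates: T ~ c₁ sin(πx/2.3059) e^{-λ₁t}.
Decay rate: λ₁ = 3.5845π²/2.3059² ≈ 6.653.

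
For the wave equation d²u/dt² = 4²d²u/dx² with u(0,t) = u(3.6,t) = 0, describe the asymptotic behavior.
u oscillates (no decay). Energy is conserved; the solution oscillates indefinitely as standing waves.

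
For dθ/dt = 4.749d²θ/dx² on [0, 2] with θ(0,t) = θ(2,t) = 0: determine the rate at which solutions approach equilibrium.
Eigenvalues: λₙ = 4.749n²π²/2².
First three modes:
  n=1: λ₁ = 4.749π²/2² ≈ 11.718
  n=2: λ₂ = 18.996π²/2² ≈ 46.871 (4× faster decay)
  n=3: λ₃ = 42.741π²/2² ≈ 105.459 (9× faster decay)
As t → ∞, higher modes decay exponentially faster. The n=1 mode dominates: θ ~ c₁ sin(πx/2) e^{-λ₁t}.
Decay rate: λ₁ = 4.749π²/2² ≈ 11.718.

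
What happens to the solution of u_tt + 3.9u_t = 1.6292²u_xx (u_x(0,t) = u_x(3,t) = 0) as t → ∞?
u → constant (steady state). Damping (γ=3.9) dissipates the nonconstant modes; with Neumann BCs the spatial average obeys M''+γM'=0 and tends to a finite limit.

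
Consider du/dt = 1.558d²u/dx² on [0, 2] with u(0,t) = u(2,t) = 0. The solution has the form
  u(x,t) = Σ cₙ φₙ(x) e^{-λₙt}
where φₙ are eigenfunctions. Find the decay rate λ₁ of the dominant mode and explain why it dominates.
Eigenvalues: λₙ = 1.558n²π²/2².
First three modes:
  n=1: λ₁ = 1.558π²/2² ≈ 3.844
  n=2: λ₂ = 6.232π²/2² ≈ 15.377 (4× faster decay)
  n=3: λ₃ = 14.022π²/2² ≈ 34.598 (9× faster decay)
As t → ∞, higher modes decay exponentially faster. The n=1 mode dominates: u ~ c₁ sin(πx/2) e^{-λ₁t}.
Decay rate: λ₁ = 1.558π²/2² ≈ 3.844.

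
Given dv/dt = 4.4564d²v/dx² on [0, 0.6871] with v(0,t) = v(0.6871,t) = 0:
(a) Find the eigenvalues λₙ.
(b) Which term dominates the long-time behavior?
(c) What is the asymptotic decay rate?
Eigenvalues: λₙ = 4.4564n²π²/0.6871².
First three modes:
  n=1: λ₁ = 4.4564π²/0.6871² ≈ 93.163
  n=2: λ₂ = 17.8256π²/0.6871² ≈ 372.652 (4× faster decay)
  n=3: λ₃ = 40.1076π²/0.6871² ≈ 838.468 (9× faster decay)
As t → ∞, higher modes decay exponentially faster. The n=1 mode dominates: v ~ c₁ sin(πx/0.6871) e^{-λ₁t}.
Decay rate: λ₁ = 4.4564π²/0.6871² ≈ 93.163.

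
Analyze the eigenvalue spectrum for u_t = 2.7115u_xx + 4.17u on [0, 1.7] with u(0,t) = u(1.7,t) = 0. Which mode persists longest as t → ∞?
Eigenvalues: λₙ = 2.7115n²π²/1.7² - 4.17.
First three modes:
  n=1: λ₁ = 2.7115π²/1.7² - 4.17 ≈ 5.09
  n=2: λ₂ = 10.846π²/1.7² - 4.17 ≈ 32.87
  n=3: λ₃ = 24.4035π²/1.7² - 4.17 ≈ 79.17
Since 2.7115π²/1.7² ≈ 9.26 > 4.17, all λₙ > 0.
The n=1 mode decays slowest → dominates as t → ∞.
Asymptotic: u ~ c₁ sin(πx/1.7) e^{-λ₁t} with decay rate λ₁ ≈ 5.09.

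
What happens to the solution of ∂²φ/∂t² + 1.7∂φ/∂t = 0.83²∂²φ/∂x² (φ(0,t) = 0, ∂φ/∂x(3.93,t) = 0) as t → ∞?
φ → 0. Damping (γ=1.7) dissipates energy; oscillations decay exponentially.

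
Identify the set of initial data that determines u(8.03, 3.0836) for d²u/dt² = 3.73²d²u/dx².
Domain of dependence: [-3.471828, 19.531828]. Signals travel at speed 3.73, so data within |x - 8.03| ≤ 3.73·3.0836 = 11.501828 can reach the point.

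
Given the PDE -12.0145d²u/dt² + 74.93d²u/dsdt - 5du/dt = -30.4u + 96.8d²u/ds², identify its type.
Rewriting in standard form: -96.8d²u/ds² + 74.93d²u/dsdt - 12.0145d²u/dt² - 5du/dt + 30.4u = 0. The second-order coefficients are A = -96.8, B = 74.93, C = -12.0145. Since B² - 4AC = 962.4905 > 0, this is a hyperbolic PDE.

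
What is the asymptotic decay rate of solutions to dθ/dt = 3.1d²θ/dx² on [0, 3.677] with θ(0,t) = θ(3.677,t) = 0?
Eigenvalues: λₙ = 3.1n²π²/3.677².
First three modes:
  n=1: λ₁ = 3.1π²/3.677² ≈ 2.263
  n=2: λ₂ = 12.4π²/3.677² ≈ 9.052 (4× faster decay)
  n=3: λ₃ = 27.9π²/3.677² ≈ 20.367 (9× faster decay)
As t → ∞, higher modes decay exponentially faster. The n=1 mode dominates: θ ~ c₁ sin(πx/3.677) e^{-λ₁t}.
Decay rate: λ₁ = 3.1π²/3.677² ≈ 2.263.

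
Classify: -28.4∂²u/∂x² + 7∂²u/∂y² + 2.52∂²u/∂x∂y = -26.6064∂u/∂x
Rewriting in standard form: -28.4∂²u/∂x² + 2.52∂²u/∂x∂y + 7∂²u/∂y² + 26.6064∂u/∂x = 0. Hyperbolic (discriminant = 801.5504).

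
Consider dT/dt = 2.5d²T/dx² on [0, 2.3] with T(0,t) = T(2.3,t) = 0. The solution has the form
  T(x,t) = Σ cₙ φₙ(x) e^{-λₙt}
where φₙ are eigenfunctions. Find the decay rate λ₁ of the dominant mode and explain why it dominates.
Eigenvalues: λₙ = 2.5n²π²/2.3².
First three modes:
  n=1: λ₁ = 2.5π²/2.3² ≈ 4.664
  n=2: λ₂ = 10π²/2.3² ≈ 18.657 (4× faster decay)
  n=3: λ₃ = 22.5π²/2.3² ≈ 41.978 (9× faster decay)
As t → ∞, higher modes decay exponentially faster. The n=1 mode dominates: T ~ c₁ sin(πx/2.3) e^{-λ₁t}.
Decay rate: λ₁ = 2.5π²/2.3² ≈ 4.664.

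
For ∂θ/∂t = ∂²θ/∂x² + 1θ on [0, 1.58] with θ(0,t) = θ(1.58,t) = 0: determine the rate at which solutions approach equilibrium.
Eigenvalues: λₙ = n²π²/1.58² - 1.
First three modes:
  n=1: λ₁ = π²/1.58² - 1 ≈ 2.954
  n=2: λ₂ = 4π²/1.58² - 1 ≈ 14.814
  n=3: λ₃ = 9π²/1.58² - 1 ≈ 34.582
Since π²/1.58² ≈ 3.954 > 1, all λₙ > 0.
The n=1 mode decays slowest → dominates as t → ∞.
Asymptotic: θ ~ c₁ sin(πx/1.58) e^{-λ₁t} with decay rate λ₁ ≈ 2.954.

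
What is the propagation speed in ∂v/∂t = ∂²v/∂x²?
Infinite. The heat equation is parabolic, not hyperbolic, so disturbances propagate instantly.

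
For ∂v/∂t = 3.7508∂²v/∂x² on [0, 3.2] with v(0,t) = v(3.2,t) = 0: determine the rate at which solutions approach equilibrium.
Eigenvalues: λₙ = 3.7508n²π²/3.2².
First three modes:
  n=1: λ₁ = 3.7508π²/3.2² ≈ 3.615
  n=2: λ₂ = 15.0032π²/3.2² ≈ 14.461 (4× faster decay)
  n=3: λ₃ = 33.7572π²/3.2² ≈ 32.536 (9× faster decay)
As t → ∞, higher modes decay exponentially faster. The n=1 mode dominates: v ~ c₁ sin(πx/3.2) e^{-λ₁t}.
Decay rate: λ₁ = 3.7508π²/3.2² ≈ 3.615.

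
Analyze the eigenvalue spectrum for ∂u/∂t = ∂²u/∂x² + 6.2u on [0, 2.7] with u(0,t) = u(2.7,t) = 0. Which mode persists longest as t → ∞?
Eigenvalues: λₙ = n²π²/2.7² - 6.2.
First three modes:
  n=1: λ₁ = π²/2.7² - 6.2 ≈ -4.846
  n=2: λ₂ = 4π²/2.7² - 6.2 ≈ -0.785
  n=3: λ₃ = 9π²/2.7² - 6.2 ≈ 5.985
Since π²/2.7² ≈ 1.354 < 6.2, λ₁ < 0.
The n=1 mode grows fastest (−λₙ is largest for n=1) → dominates.
Asymptotic: u ~ c₁ sin(πx/2.7) e^{4.846t} (exponential growth at rate −λ₁ ≈ 4.846).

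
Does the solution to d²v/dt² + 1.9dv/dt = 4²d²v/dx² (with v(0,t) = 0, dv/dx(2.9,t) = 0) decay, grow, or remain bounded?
v → 0. Damping (γ=1.9) dissipates energy; oscillations decay exponentially.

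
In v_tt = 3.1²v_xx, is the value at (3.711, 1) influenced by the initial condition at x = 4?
Yes. The domain of dependence is [0.611, 6.811], and 4 ∈ [0.611, 6.811].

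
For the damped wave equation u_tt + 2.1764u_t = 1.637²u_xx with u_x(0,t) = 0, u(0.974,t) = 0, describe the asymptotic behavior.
u → 0. Damping (γ=2.1764) dissipates energy; oscillations decay exponentially.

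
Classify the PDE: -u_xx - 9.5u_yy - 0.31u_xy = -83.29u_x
Rewriting in standard form: -u_xx - 0.31u_xy - 9.5u_yy + 83.29u_x = 0. A = -1, B = -0.31, C = -9.5. Discriminant B² - 4AC = -37.9039. Since -37.9039 < 0, elliptic.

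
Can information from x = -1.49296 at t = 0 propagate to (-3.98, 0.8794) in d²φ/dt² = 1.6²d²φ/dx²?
No. The domain of dependence is [-5.38704, -2.57296], and -1.49296 is outside this interval.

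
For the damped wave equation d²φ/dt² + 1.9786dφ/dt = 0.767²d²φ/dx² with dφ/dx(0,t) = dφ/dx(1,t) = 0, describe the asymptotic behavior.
φ → constant (steady state). Damping (γ=1.9786) dissipates the nonconstant modes; with Neumann BCs the spatial average obeys M''+γM'=0 and tends to a finite limit.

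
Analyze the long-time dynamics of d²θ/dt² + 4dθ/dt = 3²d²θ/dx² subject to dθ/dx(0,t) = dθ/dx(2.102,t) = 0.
Long-time behavior: θ → constant (steady state). Damping (γ=4) dissipates the nonconstant modes; with Neumann BCs the spatial average obeys M''+γM'=0 and tends to a finite limit.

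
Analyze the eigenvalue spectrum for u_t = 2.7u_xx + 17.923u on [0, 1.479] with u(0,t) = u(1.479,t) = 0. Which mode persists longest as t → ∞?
Eigenvalues: λₙ = 2.7n²π²/1.479² - 17.923.
First three modes:
  n=1: λ₁ = 2.7π²/1.479² - 17.923 ≈ -5.741
  n=2: λ₂ = 10.8π²/1.479² - 17.923 ≈ 30.806
  n=3: λ₃ = 24.3π²/1.479² - 17.923 ≈ 91.717
Since 2.7π²/1.479² ≈ 12.182 < 17.923, λ₁ < 0.
The n=1 mode grows fastest (−λₙ is largest for n=1) → dominates.
Asymptotic: u ~ c₁ sin(πx/1.479) e^{5.741t} (exponential growth at rate −λ₁ ≈ 5.741).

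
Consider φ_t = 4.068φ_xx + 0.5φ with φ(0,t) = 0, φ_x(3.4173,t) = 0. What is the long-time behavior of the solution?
As t → ∞, φ → 0. Diffusion dominates reaction (r=0.5 < κπ²/(4L²)≈0.86); solution decays.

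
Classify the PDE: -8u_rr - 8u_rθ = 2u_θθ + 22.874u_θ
Rewriting in standard form: -8u_rr - 8u_rθ - 2u_θθ - 22.874u_θ = 0. A = -8, B = -8, C = -2. Discriminant B² - 4AC = 0. Since 0 = 0, parabolic.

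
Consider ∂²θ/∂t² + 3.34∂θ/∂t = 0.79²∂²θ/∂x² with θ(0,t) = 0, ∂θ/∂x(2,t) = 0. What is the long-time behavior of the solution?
As t → ∞, θ → 0. Damping (γ=3.34) dissipates energy; oscillations decay exponentially.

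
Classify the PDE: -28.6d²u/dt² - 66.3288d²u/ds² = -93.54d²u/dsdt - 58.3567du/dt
Rewriting in standard form: -66.3288d²u/ds² + 93.54d²u/dsdt - 28.6d²u/dt² + 58.3567du/dt = 0. A = -66.3288, B = 93.54, C = -28.6. Discriminant B² - 4AC = 1161.71688. Since 1161.71688 > 0, hyperbolic.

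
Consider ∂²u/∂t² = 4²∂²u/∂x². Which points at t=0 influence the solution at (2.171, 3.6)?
Domain of dependence: [-12.229, 16.571]. Signals travel at speed 4, so data within |x - 2.171| ≤ 4·3.6 = 14.4 can reach the point.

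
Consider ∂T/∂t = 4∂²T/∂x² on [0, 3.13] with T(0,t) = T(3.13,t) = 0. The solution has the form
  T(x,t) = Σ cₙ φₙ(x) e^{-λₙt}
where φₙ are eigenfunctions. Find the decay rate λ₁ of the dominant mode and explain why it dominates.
Eigenvalues: λₙ = 4n²π²/3.13².
First three modes:
  n=1: λ₁ = 4π²/3.13² ≈ 4.03
  n=2: λ₂ = 16π²/3.13² ≈ 16.119 (4× faster decay)
  n=3: λ₃ = 36π²/3.13² ≈ 36.267 (9× faster decay)
As t → ∞, higher modes decay exponentially faster. The n=1 mode dominates: T ~ c₁ sin(πx/3.13) e^{-λ₁t}.
Decay rate: λ₁ = 4π²/3.13² ≈ 4.03.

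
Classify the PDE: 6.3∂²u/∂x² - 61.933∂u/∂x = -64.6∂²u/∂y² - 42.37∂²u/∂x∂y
Rewriting in standard form: 6.3∂²u/∂x² + 42.37∂²u/∂x∂y + 64.6∂²u/∂y² - 61.933∂u/∂x = 0. A = 6.3, B = 42.37, C = 64.6. Discriminant B² - 4AC = 167.2969. Since 167.2969 > 0, hyperbolic.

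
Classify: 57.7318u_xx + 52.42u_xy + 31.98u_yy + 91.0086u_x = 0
Elliptic (discriminant = -4637.195456).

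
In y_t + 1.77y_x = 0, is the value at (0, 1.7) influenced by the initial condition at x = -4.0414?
No. Only data at x = -3.009 affects (0, 1.7). Advection has one-way propagation along characteristics.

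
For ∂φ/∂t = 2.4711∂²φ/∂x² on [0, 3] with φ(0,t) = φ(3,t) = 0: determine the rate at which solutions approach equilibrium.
Eigenvalues: λₙ = 2.4711n²π²/3².
First three modes:
  n=1: λ₁ = 2.4711π²/3² ≈ 2.71
  n=2: λ₂ = 9.8844π²/3² ≈ 10.839 (4× faster decay)
  n=3: λ₃ = 22.2399π²/3² ≈ 24.389 (9× faster decay)
As t → ∞, higher modes decay exponentially faster. The n=1 mode dominates: φ ~ c₁ sin(πx/3) e^{-λ₁t}.
Decay rate: λ₁ = 2.4711π²/3² ≈ 2.71.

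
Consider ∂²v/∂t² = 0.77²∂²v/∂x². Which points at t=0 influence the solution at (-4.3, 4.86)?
Domain of dependence: [-8.0422, -0.5578]. Signals travel at speed 0.77, so data within |x - -4.3| ≤ 0.77·4.86 = 3.7422 can reach the point.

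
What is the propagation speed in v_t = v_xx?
Infinite. The heat equation is parabolic, not hyperbolic, so disturbances propagate instantly.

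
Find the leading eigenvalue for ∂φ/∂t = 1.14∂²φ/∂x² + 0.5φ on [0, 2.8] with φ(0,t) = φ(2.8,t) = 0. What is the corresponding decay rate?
Eigenvalues: λₙ = 1.14n²π²/2.8² - 0.5.
First three modes:
  n=1: λ₁ = 1.14π²/2.8² - 0.5 ≈ 0.935
  n=2: λ₂ = 4.56π²/2.8² - 0.5 ≈ 5.24
  n=3: λ₃ = 10.26π²/2.8² - 0.5 ≈ 12.416
Since 1.14π²/2.8² ≈ 1.435 > 0.5, all λₙ > 0.
The n=1 mode decays slowest → dominates as t → ∞.
Asymptotic: φ ~ c₁ sin(πx/2.8) e^{-λ₁t} with decay rate λ₁ ≈ 0.935.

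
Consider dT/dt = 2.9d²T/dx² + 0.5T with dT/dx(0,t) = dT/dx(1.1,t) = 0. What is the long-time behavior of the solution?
As t → ∞, T grows unboundedly. With Neumann BCs the constant mode has diffusion eigenvalue 0, so any r > 0 makes it grow like e^(0.5t); solution grows exponentially.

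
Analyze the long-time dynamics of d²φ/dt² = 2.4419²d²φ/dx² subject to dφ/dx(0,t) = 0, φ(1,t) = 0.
Long-time behavior: φ oscillates (no decay). Energy is conserved; the solution oscillates indefinitely as standing waves.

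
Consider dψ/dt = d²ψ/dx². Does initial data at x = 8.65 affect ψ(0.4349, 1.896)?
Yes, for any finite x. The heat equation has infinite propagation speed, so all initial data affects all points at any t > 0.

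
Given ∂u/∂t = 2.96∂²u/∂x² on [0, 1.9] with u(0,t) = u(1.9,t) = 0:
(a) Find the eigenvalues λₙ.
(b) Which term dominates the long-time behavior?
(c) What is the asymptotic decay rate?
Eigenvalues: λₙ = 2.96n²π²/1.9².
First three modes:
  n=1: λ₁ = 2.96π²/1.9² ≈ 8.093
  n=2: λ₂ = 11.84π²/1.9² ≈ 32.37 (4× faster decay)
  n=3: λ₃ = 26.64π²/1.9² ≈ 72.833 (9× faster decay)
As t → ∞, higher modes decay exponentially faster. The n=1 mode dominates: u ~ c₁ sin(πx/1.9) e^{-λ₁t}.
Decay rate: λ₁ = 2.96π²/1.9² ≈ 8.093.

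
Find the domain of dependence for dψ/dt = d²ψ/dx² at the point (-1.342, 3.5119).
The entire real line. The heat equation has infinite propagation speed: any initial disturbance instantly affects all points (though exponentially small far away).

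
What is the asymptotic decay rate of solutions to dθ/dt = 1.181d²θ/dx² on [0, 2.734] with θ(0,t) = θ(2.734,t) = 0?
Eigenvalues: λₙ = 1.181n²π²/2.734².
First three modes:
  n=1: λ₁ = 1.181π²/2.734² ≈ 1.559
  n=2: λ₂ = 4.724π²/2.734² ≈ 6.238 (4× faster decay)
  n=3: λ₃ = 10.629π²/2.734² ≈ 14.034 (9× faster decay)
As t → ∞, higher modes decay exponentially faster. The n=1 mode dominates: θ ~ c₁ sin(πx/2.734) e^{-λ₁t}.
Decay rate: λ₁ = 1.181π²/2.734² ≈ 1.559.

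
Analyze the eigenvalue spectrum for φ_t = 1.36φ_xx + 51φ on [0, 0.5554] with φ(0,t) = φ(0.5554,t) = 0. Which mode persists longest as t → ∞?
Eigenvalues: λₙ = 1.36n²π²/0.5554² - 51.
First three modes:
  n=1: λ₁ = 1.36π²/0.5554² - 51 ≈ -7.486
  n=2: λ₂ = 5.44π²/0.5554² - 51 ≈ 123.055
  n=3: λ₃ = 12.24π²/0.5554² - 51 ≈ 340.624
Since 1.36π²/0.5554² ≈ 43.514 < 51, λ₁ < 0.
The n=1 mode grows fastest (−λₙ is largest for n=1) → dominates.
Asymptotic: φ ~ c₁ sin(πx/0.5554) e^{7.486t} (exponential growth at rate −λ₁ ≈ 7.486).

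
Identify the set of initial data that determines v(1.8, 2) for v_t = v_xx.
The entire real line. The heat equation has infinite propagation speed: any initial disturbance instantly affects all points (though exponentially small far away).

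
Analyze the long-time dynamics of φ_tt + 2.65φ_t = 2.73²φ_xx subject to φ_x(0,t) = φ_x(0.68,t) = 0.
Long-time behavior: φ → constant (steady state). Damping (γ=2.65) dissipates the nonconstant modes; with Neumann BCs the spatial average obeys M''+γM'=0 and tends to a finite limit.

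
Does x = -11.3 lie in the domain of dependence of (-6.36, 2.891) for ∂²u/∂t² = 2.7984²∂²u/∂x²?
Yes. The domain of dependence is [-14.4501744, 1.7301744], and -11.3 ∈ [-14.4501744, 1.7301744].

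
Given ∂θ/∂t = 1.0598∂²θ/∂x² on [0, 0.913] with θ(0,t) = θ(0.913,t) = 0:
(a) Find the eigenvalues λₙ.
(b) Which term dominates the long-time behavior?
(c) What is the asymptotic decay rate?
Eigenvalues: λₙ = 1.0598n²π²/0.913².
First three modes:
  n=1: λ₁ = 1.0598π²/0.913² ≈ 12.548
  n=2: λ₂ = 4.2392π²/0.913² ≈ 50.193 (4× faster decay)
  n=3: λ₃ = 9.5382π²/0.913² ≈ 112.934 (9× faster decay)
As t → ∞, higher modes decay exponentially faster. The n=1 mode dominates: θ ~ c₁ sin(πx/0.913) e^{-λ₁t}.
Decay rate: λ₁ = 1.0598π²/0.913² ≈ 12.548.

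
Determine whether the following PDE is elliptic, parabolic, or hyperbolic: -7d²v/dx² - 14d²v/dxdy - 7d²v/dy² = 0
Coefficients: A = -7, B = -14, C = -7. B² - 4AC = 0, which is zero, so the equation is parabolic.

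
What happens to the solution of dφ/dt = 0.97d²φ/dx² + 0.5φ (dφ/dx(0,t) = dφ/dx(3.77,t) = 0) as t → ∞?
φ grows unboundedly. With Neumann BCs the constant mode has diffusion eigenvalue 0, so any r > 0 makes it grow like e^(0.5t); solution grows exponentially.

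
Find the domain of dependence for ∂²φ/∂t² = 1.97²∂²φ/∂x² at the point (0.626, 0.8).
Domain of dependence: [-0.95, 2.202]. Signals travel at speed 1.97, so data within |x - 0.626| ≤ 1.97·0.8 = 1.576 can reach the point.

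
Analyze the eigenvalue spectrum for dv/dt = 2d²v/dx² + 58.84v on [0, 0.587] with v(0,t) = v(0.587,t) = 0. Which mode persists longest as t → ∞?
Eigenvalues: λₙ = 2n²π²/0.587² - 58.84.
First three modes:
  n=1: λ₁ = 2π²/0.587² - 58.84 ≈ -1.553
  n=2: λ₂ = 8π²/0.587² - 58.84 ≈ 170.307
  n=3: λ₃ = 18π²/0.587² - 58.84 ≈ 456.74
Since 2π²/0.587² ≈ 57.287 < 58.84, λ₁ < 0.
The n=1 mode grows fastest (−λₙ is largest for n=1) → dominates.
Asymptotic: v ~ c₁ sin(πx/0.587) e^{1.553t} (exponential growth at rate −λ₁ ≈ 1.553).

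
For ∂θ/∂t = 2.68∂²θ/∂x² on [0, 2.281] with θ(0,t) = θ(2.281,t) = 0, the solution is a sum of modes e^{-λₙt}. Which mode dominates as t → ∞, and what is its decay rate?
Eigenvalues: λₙ = 2.68n²π²/2.281².
First three modes:
  n=1: λ₁ = 2.68π²/2.281² ≈ 5.084
  n=2: λ₂ = 10.72π²/2.281² ≈ 20.335 (4× faster decay)
  n=3: λ₃ = 24.12π²/2.281² ≈ 45.754 (9× faster decay)
As t → ∞, higher modes decay exponentially faster. The n=1 mode dominates: θ ~ c₁ sin(πx/2.281) e^{-λ₁t}.
Decay rate: λ₁ = 2.68π²/2.281² ≈ 5.084.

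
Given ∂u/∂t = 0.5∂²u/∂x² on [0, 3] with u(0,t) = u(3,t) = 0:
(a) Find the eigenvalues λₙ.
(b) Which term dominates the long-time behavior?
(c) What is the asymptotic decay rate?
Eigenvalues: λₙ = 0.5n²π²/3².
First three modes:
  n=1: λ₁ = 0.5π²/3² ≈ 0.548
  n=2: λ₂ = 2π²/3² ≈ 2.193 (4× faster decay)
  n=3: λ₃ = 4.5π²/3² ≈ 4.935 (9× faster decay)
As t → ∞, higher modes decay exponentially faster. The n=1 mode dominates: u ~ c₁ sin(πx/3) e^{-λ₁t}.
Decay rate: λ₁ = 0.5π²/3² ≈ 0.548.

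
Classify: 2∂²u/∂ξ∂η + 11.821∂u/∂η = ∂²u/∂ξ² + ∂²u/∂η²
Rewriting in standard form: -∂²u/∂ξ² + 2∂²u/∂ξ∂η - ∂²u/∂η² + 11.821∂u/∂η = 0. Parabolic (discriminant = 0).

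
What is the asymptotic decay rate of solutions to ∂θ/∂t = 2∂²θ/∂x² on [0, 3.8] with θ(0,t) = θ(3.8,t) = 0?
Eigenvalues: λₙ = 2n²π²/3.8².
First three modes:
  n=1: λ₁ = 2π²/3.8² ≈ 1.367
  n=2: λ₂ = 8π²/3.8² ≈ 5.468 (4× faster decay)
  n=3: λ₃ = 18π²/3.8² ≈ 12.303 (9× faster decay)
As t → ∞, higher modes decay exponentially faster. The n=1 mode dominates: θ ~ c₁ sin(πx/3.8) e^{-λ₁t}.
Decay rate: λ₁ = 2π²/3.8² ≈ 1.367.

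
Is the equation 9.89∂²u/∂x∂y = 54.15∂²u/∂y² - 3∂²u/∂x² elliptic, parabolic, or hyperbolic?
Rewriting in standard form: 3∂²u/∂x² + 9.89∂²u/∂x∂y - 54.15∂²u/∂y² = 0. Computing B² - 4AC with A = 3, B = 9.89, C = -54.15: discriminant = 747.6121 (positive). Answer: hyperbolic.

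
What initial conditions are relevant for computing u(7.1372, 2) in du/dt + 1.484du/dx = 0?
A single point: x = 4.1692. The characteristic through (7.1372, 2) is x - 1.484t = const, so x = 7.1372 - 1.484·2 = 4.1692.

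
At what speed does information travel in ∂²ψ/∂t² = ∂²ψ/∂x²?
Speed = 1. Information travels along characteristics x = x₀ ± 1t.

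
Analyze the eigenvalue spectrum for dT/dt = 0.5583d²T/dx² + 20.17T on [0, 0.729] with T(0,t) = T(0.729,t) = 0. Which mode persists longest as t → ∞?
Eigenvalues: λₙ = 0.5583n²π²/0.729² - 20.17.
First three modes:
  n=1: λ₁ = 0.5583π²/0.729² - 20.17 ≈ -9.802
  n=2: λ₂ = 2.2332π²/0.729² - 20.17 ≈ 21.304
  n=3: λ₃ = 5.0247π²/0.729² - 20.17 ≈ 73.146
Since 0.5583π²/0.729² ≈ 10.368 < 20.17, λ₁ < 0.
The n=1 mode grows fastest (−λₙ is largest for n=1) → dominates.
Asymptotic: T ~ c₁ sin(πx/0.729) e^{9.802t} (exponential growth at rate −λ₁ ≈ 9.802).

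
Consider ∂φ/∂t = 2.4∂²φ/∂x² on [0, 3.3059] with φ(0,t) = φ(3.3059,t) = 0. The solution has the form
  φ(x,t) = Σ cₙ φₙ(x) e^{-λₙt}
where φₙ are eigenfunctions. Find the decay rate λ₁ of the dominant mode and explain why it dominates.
Eigenvalues: λₙ = 2.4n²π²/3.3059².
First three modes:
  n=1: λ₁ = 2.4π²/3.3059² ≈ 2.167
  n=2: λ₂ = 9.6π²/3.3059² ≈ 8.669 (4× faster decay)
  n=3: λ₃ = 21.6π²/3.3059² ≈ 19.506 (9× faster decay)
As t → ∞, higher modes decay exponentially faster. The n=1 mode dominates: φ ~ c₁ sin(πx/3.3059) e^{-λ₁t}.
Decay rate: λ₁ = 2.4π²/3.3059² ≈ 2.167.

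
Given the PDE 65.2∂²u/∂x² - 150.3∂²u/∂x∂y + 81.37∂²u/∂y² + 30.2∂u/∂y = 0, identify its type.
The second-order coefficients are A = 65.2, B = -150.3, C = 81.37. Since B² - 4AC = 1368.794 > 0, this is a hyperbolic PDE.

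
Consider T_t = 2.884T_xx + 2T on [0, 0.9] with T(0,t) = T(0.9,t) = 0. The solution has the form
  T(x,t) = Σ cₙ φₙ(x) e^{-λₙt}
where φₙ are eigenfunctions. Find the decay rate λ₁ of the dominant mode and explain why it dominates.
Eigenvalues: λₙ = 2.884n²π²/0.9² - 2.
First three modes:
  n=1: λ₁ = 2.884π²/0.9² - 2 ≈ 33.141
  n=2: λ₂ = 11.536π²/0.9² - 2 ≈ 138.563
  n=3: λ₃ = 25.956π²/0.9² - 2 ≈ 314.266
Since 2.884π²/0.9² ≈ 35.141 > 2, all λₙ > 0.
The n=1 mode decays slowest → dominates as t → ∞.
Asymptotic: T ~ c₁ sin(πx/0.9) e^{-λ₁t} with decay rate λ₁ ≈ 33.141.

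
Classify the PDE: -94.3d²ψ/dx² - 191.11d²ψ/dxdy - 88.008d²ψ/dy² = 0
A = -94.3, B = -191.11, C = -88.008. Discriminant B² - 4AC = 3326.4145. Since 3326.4145 > 0, hyperbolic.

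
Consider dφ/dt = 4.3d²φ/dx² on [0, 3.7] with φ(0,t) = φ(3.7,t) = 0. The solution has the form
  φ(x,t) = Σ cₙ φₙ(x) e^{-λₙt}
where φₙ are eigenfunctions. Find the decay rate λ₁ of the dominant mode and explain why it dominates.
Eigenvalues: λₙ = 4.3n²π²/3.7².
First three modes:
  n=1: λ₁ = 4.3π²/3.7² ≈ 3.1
  n=2: λ₂ = 17.2π²/3.7² ≈ 12.4 (4× faster decay)
  n=3: λ₃ = 38.7π²/3.7² ≈ 27.9 (9× faster decay)
As t → ∞, higher modes decay exponentially faster. The n=1 mode dominates: φ ~ c₁ sin(πx/3.7) e^{-λ₁t}.
Decay rate: λ₁ = 4.3π²/3.7² ≈ 3.1.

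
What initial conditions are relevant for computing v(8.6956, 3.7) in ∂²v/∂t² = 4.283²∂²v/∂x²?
Domain of dependence: [-7.1515, 24.5427]. Signals travel at speed 4.283, so data within |x - 8.6956| ≤ 4.283·3.7 = 15.8471 can reach the point.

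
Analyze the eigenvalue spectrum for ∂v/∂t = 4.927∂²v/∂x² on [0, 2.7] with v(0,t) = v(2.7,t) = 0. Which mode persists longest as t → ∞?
Eigenvalues: λₙ = 4.927n²π²/2.7².
First three modes:
  n=1: λ₁ = 4.927π²/2.7² ≈ 6.67
  n=2: λ₂ = 19.708π²/2.7² ≈ 26.682 (4× faster decay)
  n=3: λ₃ = 44.343π²/2.7² ≈ 60.034 (9× faster decay)
As t → ∞, higher modes decay exponentially faster. The n=1 mode dominates: v ~ c₁ sin(πx/2.7) e^{-λ₁t}.
Decay rate: λ₁ = 4.927π²/2.7² ≈ 6.67.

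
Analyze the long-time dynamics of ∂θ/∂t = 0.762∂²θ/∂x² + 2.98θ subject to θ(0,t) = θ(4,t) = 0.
Long-time behavior: θ grows unboundedly. Reaction dominates diffusion (r=2.98 > κπ²/L²≈0.47); solution grows exponentially.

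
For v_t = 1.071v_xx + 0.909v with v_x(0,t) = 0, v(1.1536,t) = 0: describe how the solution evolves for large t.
v → 0. Diffusion dominates reaction (r=0.909 < κπ²/(4L²)≈1.99); solution decays.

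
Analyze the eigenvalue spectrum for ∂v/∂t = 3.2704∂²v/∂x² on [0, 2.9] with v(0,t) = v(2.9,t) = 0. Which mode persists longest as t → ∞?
Eigenvalues: λₙ = 3.2704n²π²/2.9².
First three modes:
  n=1: λ₁ = 3.2704π²/2.9² ≈ 3.838
  n=2: λ₂ = 13.0816π²/2.9² ≈ 15.352 (4× faster decay)
  n=3: λ₃ = 29.4336π²/2.9² ≈ 34.542 (9× faster decay)
As t → ∞, higher modes decay exponentially faster. The n=1 mode dominates: v ~ c₁ sin(πx/2.9) e^{-λ₁t}.
Decay rate: λ₁ = 3.2704π²/2.9² ≈ 3.838.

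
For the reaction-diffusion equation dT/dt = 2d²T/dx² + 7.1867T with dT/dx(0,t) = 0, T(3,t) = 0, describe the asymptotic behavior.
T grows unboundedly. Reaction dominates diffusion (r=7.1867 > κπ²/(4L²)≈0.55); solution grows exponentially.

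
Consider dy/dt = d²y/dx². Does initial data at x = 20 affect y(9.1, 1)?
Yes, for any finite x. The heat equation has infinite propagation speed, so all initial data affects all points at any t > 0.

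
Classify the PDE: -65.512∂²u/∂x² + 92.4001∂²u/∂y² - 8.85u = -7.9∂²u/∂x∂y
Rewriting in standard form: -65.512∂²u/∂x² + 7.9∂²u/∂x∂y + 92.4001∂²u/∂y² - 8.85u = 0. A = -65.512, B = 7.9, C = 92.4001. Discriminant B² - 4AC = 24275.6714048. Since 24275.6714048 > 0, hyperbolic.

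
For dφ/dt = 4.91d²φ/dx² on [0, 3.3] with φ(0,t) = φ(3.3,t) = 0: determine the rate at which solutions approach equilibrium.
Eigenvalues: λₙ = 4.91n²π²/3.3².
First three modes:
  n=1: λ₁ = 4.91π²/3.3² ≈ 4.45
  n=2: λ₂ = 19.64π²/3.3² ≈ 17.8 (4× faster decay)
  n=3: λ₃ = 44.19π²/3.3² ≈ 40.049 (9× faster decay)
As t → ∞, higher modes decay exponentially faster. The n=1 mode dominates: φ ~ c₁ sin(πx/3.3) e^{-λ₁t}.
Decay rate: λ₁ = 4.91π²/3.3² ≈ 4.45.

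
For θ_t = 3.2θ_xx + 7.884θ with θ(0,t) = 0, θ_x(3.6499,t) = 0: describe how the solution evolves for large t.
θ grows unboundedly. Reaction dominates diffusion (r=7.884 > κπ²/(4L²)≈0.59); solution grows exponentially.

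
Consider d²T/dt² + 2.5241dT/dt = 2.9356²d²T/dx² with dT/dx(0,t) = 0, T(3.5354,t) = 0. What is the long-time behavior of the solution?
As t → ∞, T → 0. Damping (γ=2.5241) dissipates energy; oscillations decay exponentially.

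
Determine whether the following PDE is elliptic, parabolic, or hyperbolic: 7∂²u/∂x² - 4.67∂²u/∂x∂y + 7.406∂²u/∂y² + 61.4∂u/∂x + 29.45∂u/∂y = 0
Coefficients: A = 7, B = -4.67, C = 7.406. B² - 4AC = -185.5591, which is negative, so the equation is elliptic.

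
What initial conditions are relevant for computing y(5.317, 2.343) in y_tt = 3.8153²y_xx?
Domain of dependence: [-3.6222479, 14.2562479]. Signals travel at speed 3.8153, so data within |x - 5.317| ≤ 3.8153·2.343 = 8.9392479 can reach the point.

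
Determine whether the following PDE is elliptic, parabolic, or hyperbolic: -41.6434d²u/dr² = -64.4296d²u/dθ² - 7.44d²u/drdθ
Rewriting in standard form: -41.6434d²u/dr² + 7.44d²u/drdθ + 64.4296d²u/dθ² = 0. Coefficients: A = -41.6434, B = 7.44, C = 64.4296. B² - 4AC = 10787.62401856, which is positive, so the equation is hyperbolic.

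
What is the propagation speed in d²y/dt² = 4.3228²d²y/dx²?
Speed = 4.3228. Information travels along characteristics x = x₀ ± 4.3228t.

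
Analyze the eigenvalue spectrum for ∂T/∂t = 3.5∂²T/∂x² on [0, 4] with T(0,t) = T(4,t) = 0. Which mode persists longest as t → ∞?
Eigenvalues: λₙ = 3.5n²π²/4².
First three modes:
  n=1: λ₁ = 3.5π²/4² ≈ 2.159
  n=2: λ₂ = 14π²/4² ≈ 8.636 (4× faster decay)
  n=3: λ₃ = 31.5π²/4² ≈ 19.431 (9× faster decay)
As t → ∞, higher modes decay exponentially faster. The n=1 mode dominates: T ~ c₁ sin(πx/4) e^{-λ₁t}.
Decay rate: λ₁ = 3.5π²/4² ≈ 2.159.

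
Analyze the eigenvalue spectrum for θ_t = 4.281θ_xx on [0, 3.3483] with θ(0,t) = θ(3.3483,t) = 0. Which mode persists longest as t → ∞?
Eigenvalues: λₙ = 4.281n²π²/3.3483².
First three modes:
  n=1: λ₁ = 4.281π²/3.3483² ≈ 3.769
  n=2: λ₂ = 17.124π²/3.3483² ≈ 15.075 (4× faster decay)
  n=3: λ₃ = 38.529π²/3.3483² ≈ 33.919 (9× faster decay)
As t → ∞, higher modes decay exponentially faster. The n=1 mode dominates: θ ~ c₁ sin(πx/3.3483) e^{-λ₁t}.
Decay rate: λ₁ = 4.281π²/3.3483² ≈ 3.769.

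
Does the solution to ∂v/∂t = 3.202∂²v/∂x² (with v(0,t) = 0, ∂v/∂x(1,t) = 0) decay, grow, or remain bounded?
v → 0. Heat escapes through the Dirichlet boundary.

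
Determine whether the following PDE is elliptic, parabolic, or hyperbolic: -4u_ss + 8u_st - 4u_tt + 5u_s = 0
Coefficients: A = -4, B = 8, C = -4. B² - 4AC = 0, which is zero, so the equation is parabolic.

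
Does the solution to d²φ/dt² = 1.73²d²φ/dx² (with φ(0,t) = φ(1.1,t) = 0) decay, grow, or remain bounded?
φ oscillates (no decay). Energy is conserved; the solution oscillates indefinitely as standing waves.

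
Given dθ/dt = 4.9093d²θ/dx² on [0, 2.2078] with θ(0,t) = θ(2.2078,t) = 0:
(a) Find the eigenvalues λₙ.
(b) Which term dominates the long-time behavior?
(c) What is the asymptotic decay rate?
Eigenvalues: λₙ = 4.9093n²π²/2.2078².
First three modes:
  n=1: λ₁ = 4.9093π²/2.2078² ≈ 9.94
  n=2: λ₂ = 19.6372π²/2.2078² ≈ 39.761 (4× faster decay)
  n=3: λ₃ = 44.1837π²/2.2078² ≈ 89.463 (9× faster decay)
As t → ∞, higher modes decay exponentially faster. The n=1 mode dominates: θ ~ c₁ sin(πx/2.2078) e^{-λ₁t}.
Decay rate: λ₁ = 4.9093π²/2.2078² ≈ 9.94.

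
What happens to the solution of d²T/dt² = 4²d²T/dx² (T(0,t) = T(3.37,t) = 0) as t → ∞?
T oscillates (no decay). Energy is conserved; the solution oscillates indefinitely as standing waves.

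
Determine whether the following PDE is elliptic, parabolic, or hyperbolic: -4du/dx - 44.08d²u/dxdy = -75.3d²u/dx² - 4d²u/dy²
Rewriting in standard form: 75.3d²u/dx² - 44.08d²u/dxdy + 4d²u/dy² - 4du/dx = 0. Coefficients: A = 75.3, B = -44.08, C = 4. B² - 4AC = 738.2464, which is positive, so the equation is hyperbolic.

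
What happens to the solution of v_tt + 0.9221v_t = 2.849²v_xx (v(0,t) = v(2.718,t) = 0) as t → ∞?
v → 0. Damping (γ=0.9221) dissipates energy; oscillations decay exponentially.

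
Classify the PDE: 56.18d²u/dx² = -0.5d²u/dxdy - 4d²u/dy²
Rewriting in standard form: 56.18d²u/dx² + 0.5d²u/dxdy + 4d²u/dy² = 0. A = 56.18, B = 0.5, C = 4. Discriminant B² - 4AC = -898.63. Since -898.63 < 0, elliptic.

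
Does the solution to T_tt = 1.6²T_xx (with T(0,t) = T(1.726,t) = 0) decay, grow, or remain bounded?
T oscillates (no decay). Energy is conserved; the solution oscillates indefinitely as standing waves.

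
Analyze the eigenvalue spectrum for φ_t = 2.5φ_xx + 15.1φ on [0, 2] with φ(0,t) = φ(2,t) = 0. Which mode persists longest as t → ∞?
Eigenvalues: λₙ = 2.5n²π²/2² - 15.1.
First three modes:
  n=1: λ₁ = 2.5π²/2² - 15.1 ≈ -8.931
  n=2: λ₂ = 10π²/2² - 15.1 ≈ 9.574
  n=3: λ₃ = 22.5π²/2² - 15.1 ≈ 40.417
Since 2.5π²/2² ≈ 6.169 < 15.1, λ₁ < 0.
The n=1 mode grows fastest (−λₙ is largest for n=1) → dominates.
Asymptotic: φ ~ c₁ sin(πx/2) e^{8.931t} (exponential growth at rate −λ₁ ≈ 8.931).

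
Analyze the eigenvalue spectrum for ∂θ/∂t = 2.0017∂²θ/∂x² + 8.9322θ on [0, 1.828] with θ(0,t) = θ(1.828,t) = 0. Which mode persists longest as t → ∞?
Eigenvalues: λₙ = 2.0017n²π²/1.828² - 8.9322.
First three modes:
  n=1: λ₁ = 2.0017π²/1.828² - 8.9322 ≈ -3.02
  n=2: λ₂ = 8.0068π²/1.828² - 8.9322 ≈ 14.716
  n=3: λ₃ = 18.0153π²/1.828² - 8.9322 ≈ 44.277
Since 2.0017π²/1.828² ≈ 5.912 < 8.9322, λ₁ < 0.
The n=1 mode grows fastest (−λₙ is largest for n=1) → dominates.
Asymptotic: θ ~ c₁ sin(πx/1.828) e^{3.02t} (exponential growth at rate −λ₁ ≈ 3.02).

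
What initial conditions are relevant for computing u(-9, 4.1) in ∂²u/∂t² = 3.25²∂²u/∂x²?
Domain of dependence: [-22.325, 4.325]. Signals travel at speed 3.25, so data within |x - -9| ≤ 3.25·4.1 = 13.325 can reach the point.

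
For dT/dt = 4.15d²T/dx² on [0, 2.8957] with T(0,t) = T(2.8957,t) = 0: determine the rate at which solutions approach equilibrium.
Eigenvalues: λₙ = 4.15n²π²/2.8957².
First three modes:
  n=1: λ₁ = 4.15π²/2.8957² ≈ 4.885
  n=2: λ₂ = 16.6π²/2.8957² ≈ 19.539 (4× faster decay)
  n=3: λ₃ = 37.35π²/2.8957² ≈ 43.963 (9× faster decay)
As t → ∞, higher modes decay exponentially faster. The n=1 mode dominates: T ~ c₁ sin(πx/2.8957) e^{-λ₁t}.
Decay rate: λ₁ = 4.15π²/2.8957² ≈ 4.885.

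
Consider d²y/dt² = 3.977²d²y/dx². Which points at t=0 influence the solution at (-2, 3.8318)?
Domain of dependence: [-17.2390686, 13.2390686]. Signals travel at speed 3.977, so data within |x - -2| ≤ 3.977·3.8318 = 15.2390686 can reach the point.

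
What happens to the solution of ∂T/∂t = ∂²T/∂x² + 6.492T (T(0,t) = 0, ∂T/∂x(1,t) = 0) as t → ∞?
T grows unboundedly. Reaction dominates diffusion (r=6.492 > κπ²/(4L²)≈2.47); solution grows exponentially.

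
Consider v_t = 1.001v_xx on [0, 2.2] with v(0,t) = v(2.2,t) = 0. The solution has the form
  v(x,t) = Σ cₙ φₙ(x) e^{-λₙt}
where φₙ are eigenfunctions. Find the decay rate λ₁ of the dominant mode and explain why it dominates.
Eigenvalues: λₙ = 1.001n²π²/2.2².
First three modes:
  n=1: λ₁ = 1.001π²/2.2² ≈ 2.041
  n=2: λ₂ = 4.004π²/2.2² ≈ 8.165 (4× faster decay)
  n=3: λ₃ = 9.009π²/2.2² ≈ 18.371 (9× faster decay)
As t → ∞, higher modes decay exponentially faster. The n=1 mode dominates: v ~ c₁ sin(πx/2.2) e^{-λ₁t}.
Decay rate: λ₁ = 1.001π²/2.2² ≈ 2.041.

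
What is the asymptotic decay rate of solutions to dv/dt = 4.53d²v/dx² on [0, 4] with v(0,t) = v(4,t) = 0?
Eigenvalues: λₙ = 4.53n²π²/4².
First three modes:
  n=1: λ₁ = 4.53π²/4² ≈ 2.794
  n=2: λ₂ = 18.12π²/4² ≈ 11.177 (4× faster decay)
  n=3: λ₃ = 40.77π²/4² ≈ 25.149 (9× faster decay)
As t → ∞, higher modes decay exponentially faster. The n=1 mode dominates: v ~ c₁ sin(πx/4) e^{-λ₁t}.
Decay rate: λ₁ = 4.53π²/4² ≈ 2.794.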